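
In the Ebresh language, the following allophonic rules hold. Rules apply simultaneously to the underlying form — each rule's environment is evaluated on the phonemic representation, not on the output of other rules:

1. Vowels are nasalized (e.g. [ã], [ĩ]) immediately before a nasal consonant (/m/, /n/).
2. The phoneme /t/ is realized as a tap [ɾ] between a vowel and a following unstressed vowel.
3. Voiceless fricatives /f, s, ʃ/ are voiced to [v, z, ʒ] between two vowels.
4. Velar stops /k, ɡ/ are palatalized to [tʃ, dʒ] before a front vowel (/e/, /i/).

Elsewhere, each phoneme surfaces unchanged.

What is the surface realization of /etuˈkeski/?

/e/ (word-initial) fails the environment for rule 1, so it stays [e].
/t/ (between /e/ and /u/) occurs between a vowel and a following unstressed vowel → [ɾ] by rule 2.
/u/ (between /t/ and /k/) is in the target of rule 1 but the environment (before a nasal consonant) is not met → [u].
/k/ (between /u/ and /e/): before a front vowel, so rule 4 applies → [tʃ].
/e/ (between /k/ and /s/) fails the environment for rule 1, so it stays [e].
/s/ — between /e/ and /k/; rule 3 does not apply here → [s].
/k/ meets the environment for rule 4 (before a front vowel) → [tʃ].
/i/ — word-final; rule 1 does not apply here → [i].

[eɾuˈtʃestʃi]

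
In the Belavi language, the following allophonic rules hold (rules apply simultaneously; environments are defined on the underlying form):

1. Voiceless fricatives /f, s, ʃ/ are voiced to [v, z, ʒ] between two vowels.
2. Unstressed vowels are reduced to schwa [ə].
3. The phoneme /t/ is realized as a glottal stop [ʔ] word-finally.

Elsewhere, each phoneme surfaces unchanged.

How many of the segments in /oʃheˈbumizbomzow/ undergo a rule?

5

Segments that undergo a rule: /o/ → [ə] (rule 2); /e/ → [ə] (rule 2); /i/ → [ə] (rule 2); /o/ → [ə] (rule 2); /o/ → [ə] (rule 2).
All other segments surface unchanged.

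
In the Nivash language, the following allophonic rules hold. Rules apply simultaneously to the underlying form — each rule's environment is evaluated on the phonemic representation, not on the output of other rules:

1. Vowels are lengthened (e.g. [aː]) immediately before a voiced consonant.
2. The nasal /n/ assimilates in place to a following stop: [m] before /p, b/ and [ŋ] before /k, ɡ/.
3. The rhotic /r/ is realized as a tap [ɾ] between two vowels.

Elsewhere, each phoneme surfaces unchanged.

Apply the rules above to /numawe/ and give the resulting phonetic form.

/n/ (word-initial) fails the environment for rule 2, so it stays [n].
Rule 1 applies to /u/ (between /n/ and /m/: before a voiced consonant) → [uː].
/a/ (between /m/ and /w/): before a voiced consonant, so rule 1 applies → [aː].
/e/ (word-final) fails the environment for rule 1, so it stays [e].

[nuːmaːwe]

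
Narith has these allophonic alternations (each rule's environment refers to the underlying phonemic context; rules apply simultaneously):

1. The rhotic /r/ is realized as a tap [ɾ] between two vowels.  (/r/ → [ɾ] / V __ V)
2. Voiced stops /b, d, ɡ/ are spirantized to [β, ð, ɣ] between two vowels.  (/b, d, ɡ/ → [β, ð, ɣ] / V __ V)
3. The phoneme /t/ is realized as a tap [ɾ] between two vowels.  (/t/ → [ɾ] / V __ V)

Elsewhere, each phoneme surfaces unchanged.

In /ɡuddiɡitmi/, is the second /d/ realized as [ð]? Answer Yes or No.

/d/ — between /d/ and /i/; rule 2 does not apply here → [d].
The actual realization is [d], not [ð].

No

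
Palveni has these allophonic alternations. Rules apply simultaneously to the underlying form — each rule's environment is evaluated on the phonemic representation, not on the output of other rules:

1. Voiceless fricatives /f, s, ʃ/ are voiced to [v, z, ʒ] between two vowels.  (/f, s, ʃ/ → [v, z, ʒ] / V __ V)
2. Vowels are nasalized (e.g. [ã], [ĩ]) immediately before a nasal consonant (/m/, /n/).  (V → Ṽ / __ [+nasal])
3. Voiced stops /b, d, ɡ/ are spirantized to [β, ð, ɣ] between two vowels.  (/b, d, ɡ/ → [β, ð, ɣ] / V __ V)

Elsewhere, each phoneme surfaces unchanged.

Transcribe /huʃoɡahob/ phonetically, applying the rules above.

/h/ — not in any rule's target class → [h].
/u/ (between /h/ and /ʃ/): rule 2 targets it, but not before a nasal consonant → unchanged [u].
Rule 1 applies to /ʃ/ (between /u/ and /o/: between two vowels) → [ʒ].
/o/ (between /ʃ/ and /ɡ/): rule 2 targets it, but not before a nasal consonant → unchanged [o].
/ɡ/ meets the environment for rule 3 (between two vowels) → [ɣ].
/a/ (between /ɡ/ and /h/) is in the target of rule 2 but the environment (before a nasal consonant) is not met → [a].
/h/ (between /a/ and /o/) is unaffected → [h].
/o/ (between /h/ and /b/): rule 2 targets it, but not before a nasal consonant → unchanged [o].
/b/ — word-final; rule 3 does not apply here → [b].

[huʒoɣahob]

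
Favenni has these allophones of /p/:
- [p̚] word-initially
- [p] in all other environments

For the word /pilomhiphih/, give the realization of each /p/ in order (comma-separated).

[p̚], [p]

Occurrence 1 (position 1): word-initially → [p̚].
Occurrence 2 (position 8): no conditioning environment matches → elsewhere allophone [p].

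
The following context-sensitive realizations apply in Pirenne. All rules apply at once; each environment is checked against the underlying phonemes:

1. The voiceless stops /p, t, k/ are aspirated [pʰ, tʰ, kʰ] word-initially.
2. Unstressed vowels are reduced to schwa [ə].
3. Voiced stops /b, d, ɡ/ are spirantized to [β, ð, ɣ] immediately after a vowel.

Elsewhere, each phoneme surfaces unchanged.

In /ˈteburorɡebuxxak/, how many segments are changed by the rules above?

8

Segments that undergo a rule: /t/ → [tʰ] (rule 1); /b/ → [β] (rule 3); /u/ → [ə] (rule 2); /o/ → [ə] (rule 2); /e/ → [ə] (rule 2); /b/ → [β] (rule 3); /u/ → [ə] (rule 2); /a/ → [ə] (rule 2).
All other segments surface unchanged.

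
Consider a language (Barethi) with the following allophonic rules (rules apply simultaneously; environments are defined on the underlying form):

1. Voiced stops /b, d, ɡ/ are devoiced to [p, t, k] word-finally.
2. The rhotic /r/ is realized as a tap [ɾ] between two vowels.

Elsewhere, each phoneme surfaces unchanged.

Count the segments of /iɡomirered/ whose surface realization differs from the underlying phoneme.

Segments that undergo a rule: /r/ → [ɾ] (rule 2); /r/ → [ɾ] (rule 2); /d/ → [t] (rule 1).
All other segments surface unchanged.

3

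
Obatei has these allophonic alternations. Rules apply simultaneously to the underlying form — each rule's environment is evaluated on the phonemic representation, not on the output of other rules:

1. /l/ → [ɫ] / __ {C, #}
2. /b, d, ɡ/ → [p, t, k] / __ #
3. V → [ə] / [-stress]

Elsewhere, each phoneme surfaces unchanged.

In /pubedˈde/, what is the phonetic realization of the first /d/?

[d]

/d/ (between /e/ and /d/) is in the target of rule 2 but the environment (word-finally) is not met → [d].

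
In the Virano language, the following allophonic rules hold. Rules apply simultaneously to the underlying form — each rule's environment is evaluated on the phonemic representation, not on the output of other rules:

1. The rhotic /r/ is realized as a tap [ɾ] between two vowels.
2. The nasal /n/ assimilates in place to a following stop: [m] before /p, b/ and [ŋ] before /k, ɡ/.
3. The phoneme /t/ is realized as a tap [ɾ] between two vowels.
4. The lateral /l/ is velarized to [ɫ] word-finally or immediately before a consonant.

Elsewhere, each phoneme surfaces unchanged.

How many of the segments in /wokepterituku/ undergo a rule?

Segments that undergo a rule: /r/ → [ɾ] (rule 1); /t/ → [ɾ] (rule 3).
All other segments surface unchanged.

2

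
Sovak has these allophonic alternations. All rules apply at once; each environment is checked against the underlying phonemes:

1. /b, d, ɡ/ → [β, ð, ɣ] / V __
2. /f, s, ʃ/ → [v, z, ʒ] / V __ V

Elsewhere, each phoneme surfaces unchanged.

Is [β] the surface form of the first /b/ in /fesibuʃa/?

Yes

/b/ (between /i/ and /u/): immediately after a vowel, so rule 1 applies → [β].
The actual realization is [β], which matches [β].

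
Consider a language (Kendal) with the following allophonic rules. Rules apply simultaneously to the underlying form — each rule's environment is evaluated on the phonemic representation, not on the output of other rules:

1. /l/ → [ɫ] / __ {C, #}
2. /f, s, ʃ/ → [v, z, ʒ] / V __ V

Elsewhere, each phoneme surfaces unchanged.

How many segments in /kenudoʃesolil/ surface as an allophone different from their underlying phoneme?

3

Segments that undergo a rule: /ʃ/ → [ʒ] (rule 2); /s/ → [z] (rule 2); /l/ → [ɫ] (rule 1).
All other segments surface unchanged.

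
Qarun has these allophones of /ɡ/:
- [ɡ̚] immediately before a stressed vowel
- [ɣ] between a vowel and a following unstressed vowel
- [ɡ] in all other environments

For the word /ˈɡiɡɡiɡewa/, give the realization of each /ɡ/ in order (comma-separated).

[ɡ̚], [ɡ], [ɡ], [ɣ]

Occurrence 1 (position 1): immediately before a stressed vowel → [ɡ̚].
Occurrence 2 (position 3): no conditioning environment matches → elsewhere allophone [ɡ].
Occurrence 3 (position 4): no conditioning environment matches → elsewhere allophone [ɡ].
Occurrence 4 (position 6): between a vowel and a following unstressed vowel → [ɣ].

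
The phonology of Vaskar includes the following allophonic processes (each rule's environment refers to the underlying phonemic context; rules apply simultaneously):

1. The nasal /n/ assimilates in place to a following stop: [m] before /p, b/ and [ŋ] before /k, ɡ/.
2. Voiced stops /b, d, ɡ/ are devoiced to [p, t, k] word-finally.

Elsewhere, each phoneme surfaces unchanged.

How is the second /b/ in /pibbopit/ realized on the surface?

[b]

/b/ (between /b/ and /o/) fails the environment for rule 2, so it stays [b].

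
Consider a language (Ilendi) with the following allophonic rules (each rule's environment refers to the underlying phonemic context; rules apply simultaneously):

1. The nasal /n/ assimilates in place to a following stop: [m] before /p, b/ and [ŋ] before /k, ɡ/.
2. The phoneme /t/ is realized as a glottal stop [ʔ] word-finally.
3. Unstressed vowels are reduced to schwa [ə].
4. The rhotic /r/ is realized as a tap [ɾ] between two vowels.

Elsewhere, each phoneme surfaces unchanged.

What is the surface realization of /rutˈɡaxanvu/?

[rətˈɡaxənvə]

/r/ — word-initial; rule 4 does not apply here → [r].
/u/ (between /r/ and /t/) occurs in an unstressed syllable → [ə] by rule 3.
/t/ (between /u/ and /ɡ/) is in the target of rule 2 but the environment (word-finally) is not met → [t].
/ɡ/ (between /t/ and /a/): no rule targets it → [ɡ].
/a/ (between /ɡ/ and /x/) is in the target of rule 3 but the environment (in an unstressed syllable) is not met → [a].
/x/ — not in any rule's target class → [x].
/a/ (between /x/ and /n/) occurs in an unstressed syllable → [ə] by rule 3.
/n/ (between /a/ and /v/) fails the environment for rule 1, so it stays [n].
/v/ (between /n/ and /u/) is unaffected → [v].
Rule 3 applies to /u/ (word-final: in an unstressed syllable) → [ə].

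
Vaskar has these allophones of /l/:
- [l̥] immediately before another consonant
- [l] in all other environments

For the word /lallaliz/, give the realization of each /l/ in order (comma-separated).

[l], [l̥], [l], [l]

Occurrence 1 (position 1): no conditioning environment matches → elsewhere allophone [l].
Occurrence 2 (position 3): immediately before another consonant → [l̥].
Occurrence 3 (position 4): no conditioning environment matches → elsewhere allophone [l].
Occurrence 4 (position 6): no conditioning environment matches → elsewhere allophone [l].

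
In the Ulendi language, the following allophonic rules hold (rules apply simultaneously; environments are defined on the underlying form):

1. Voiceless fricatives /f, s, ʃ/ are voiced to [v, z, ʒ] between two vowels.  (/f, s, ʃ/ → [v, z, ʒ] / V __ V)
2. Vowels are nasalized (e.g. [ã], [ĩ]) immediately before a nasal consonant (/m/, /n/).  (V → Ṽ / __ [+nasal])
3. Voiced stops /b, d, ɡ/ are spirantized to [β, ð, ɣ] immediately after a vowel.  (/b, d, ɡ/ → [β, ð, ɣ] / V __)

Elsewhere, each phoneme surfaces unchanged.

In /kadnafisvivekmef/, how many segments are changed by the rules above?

2

Segments that undergo a rule: /d/ → [ð] (rule 3); /f/ → [v] (rule 1).
All other segments surface unchanged.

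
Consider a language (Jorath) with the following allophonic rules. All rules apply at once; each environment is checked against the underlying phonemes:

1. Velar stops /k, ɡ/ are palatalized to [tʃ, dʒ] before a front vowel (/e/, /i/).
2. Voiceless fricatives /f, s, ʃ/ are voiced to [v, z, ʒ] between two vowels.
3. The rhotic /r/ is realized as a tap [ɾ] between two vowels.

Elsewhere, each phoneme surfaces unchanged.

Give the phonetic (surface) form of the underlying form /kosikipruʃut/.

[kozitʃipruʒut]

/k/ — word-initial; rule 1 does not apply here → [k].
/s/ (between /o/ and /i/): between two vowels, so rule 2 applies → [z].
/k/ meets the environment for rule 1 (before a front vowel) → [tʃ].
/r/ (between /p/ and /u/) fails the environment for rule 3, so it stays [r].
/ʃ/ (between /u/ and /u/): between two vowels, so rule 2 applies → [ʒ].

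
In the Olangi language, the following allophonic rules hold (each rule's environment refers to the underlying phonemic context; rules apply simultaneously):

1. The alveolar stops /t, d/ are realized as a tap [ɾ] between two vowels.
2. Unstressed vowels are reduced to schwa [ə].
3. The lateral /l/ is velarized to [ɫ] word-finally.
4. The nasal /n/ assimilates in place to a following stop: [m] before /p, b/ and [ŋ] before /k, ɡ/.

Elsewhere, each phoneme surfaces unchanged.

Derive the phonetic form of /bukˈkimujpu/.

[bəkˈkiməjpə]

/b/ — not in any rule's target class → [b].
Rule 2 applies to /u/ (between /b/ and /k/: in an unstressed syllable) → [ə].
/k/ stays [k].
/k/ (between /k/ and /i/) is unaffected → [k].
/i/ (between /k/ and /m/) is in the target of rule 2 but the environment (in an unstressed syllable) is not met → [i].
/m/ — not in any rule's target class → [m].
/u/ (between /m/ and /j/) occurs in an unstressed syllable → [ə] by rule 2.
/j/ stays [j].
/p/ — not in any rule's target class → [p].
/u/ meets the environment for rule 2 (in an unstressed syllable) → [ə].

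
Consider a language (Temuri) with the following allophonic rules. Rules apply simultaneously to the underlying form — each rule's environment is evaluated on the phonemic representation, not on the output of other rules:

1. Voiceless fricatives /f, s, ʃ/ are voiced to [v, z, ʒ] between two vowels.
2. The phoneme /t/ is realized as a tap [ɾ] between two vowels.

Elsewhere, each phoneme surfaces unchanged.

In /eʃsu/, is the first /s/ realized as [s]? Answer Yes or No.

Yes

/s/ (between /ʃ/ and /u/) fails the environment for rule 1, so it stays [s].
The actual realization is [s], which matches [s].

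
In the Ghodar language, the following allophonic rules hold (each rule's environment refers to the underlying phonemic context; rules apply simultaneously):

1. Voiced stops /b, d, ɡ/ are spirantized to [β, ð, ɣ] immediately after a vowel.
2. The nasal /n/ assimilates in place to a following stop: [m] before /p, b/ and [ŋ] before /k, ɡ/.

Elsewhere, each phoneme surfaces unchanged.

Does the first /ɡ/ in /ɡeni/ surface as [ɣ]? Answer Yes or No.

No

/ɡ/ (word-initial): rule 1 targets it, but not immediately after a vowel → unchanged [ɡ].
The actual realization is [ɡ], not [ɣ].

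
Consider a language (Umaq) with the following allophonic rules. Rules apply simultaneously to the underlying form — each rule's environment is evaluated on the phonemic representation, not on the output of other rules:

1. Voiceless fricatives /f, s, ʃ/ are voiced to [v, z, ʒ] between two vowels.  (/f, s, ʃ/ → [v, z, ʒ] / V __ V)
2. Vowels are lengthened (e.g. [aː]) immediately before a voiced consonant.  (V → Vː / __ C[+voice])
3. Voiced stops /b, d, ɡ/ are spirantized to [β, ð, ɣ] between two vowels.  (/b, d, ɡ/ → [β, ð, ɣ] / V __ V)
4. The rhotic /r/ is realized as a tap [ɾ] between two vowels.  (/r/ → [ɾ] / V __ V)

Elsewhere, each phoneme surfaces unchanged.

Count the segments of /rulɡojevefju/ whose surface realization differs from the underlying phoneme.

Segments that undergo a rule: /u/ → [uː] (rule 2); /o/ → [oː] (rule 2); /e/ → [eː] (rule 2).
All other segments surface unchanged.

3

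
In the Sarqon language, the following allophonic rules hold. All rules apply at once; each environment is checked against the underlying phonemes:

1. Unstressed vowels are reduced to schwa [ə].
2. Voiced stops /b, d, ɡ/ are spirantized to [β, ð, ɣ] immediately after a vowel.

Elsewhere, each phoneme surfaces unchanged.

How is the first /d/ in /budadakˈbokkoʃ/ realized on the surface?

[ð]

/d/ — between /u/ and /a/, immediately after a vowel — surfaces as [ð] (rule 2).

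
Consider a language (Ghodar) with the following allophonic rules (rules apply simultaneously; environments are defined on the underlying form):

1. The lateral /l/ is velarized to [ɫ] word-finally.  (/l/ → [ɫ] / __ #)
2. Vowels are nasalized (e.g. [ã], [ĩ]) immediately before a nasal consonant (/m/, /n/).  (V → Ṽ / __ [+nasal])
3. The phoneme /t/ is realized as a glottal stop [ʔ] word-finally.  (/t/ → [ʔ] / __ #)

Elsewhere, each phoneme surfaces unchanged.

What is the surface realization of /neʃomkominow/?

[neʃõmkõmĩnow]

/n/ stays [n].
/e/ — between /n/ and /ʃ/; rule 2 does not apply here → [e].
/ʃ/ (between /e/ and /o/): no rule targets it → [ʃ].
/o/ (between /ʃ/ and /m/): before a nasal consonant, so rule 2 applies → [õ].
/m/ — not in any rule's target class → [m].
/k/ stays [k].
Rule 2 applies to /o/ (between /k/ and /m/: before a nasal consonant) → [õ].
/m/ stays [m].
/i/ (between /m/ and /n/) occurs before a nasal consonant → [ĩ] by rule 2.
/n/ (between /i/ and /o/): no rule targets it → [n].
/o/ (between /n/ and /w/): rule 2 targets it, but not before a nasal consonant → unchanged [o].
/w/ (word-final) is unaffected → [w].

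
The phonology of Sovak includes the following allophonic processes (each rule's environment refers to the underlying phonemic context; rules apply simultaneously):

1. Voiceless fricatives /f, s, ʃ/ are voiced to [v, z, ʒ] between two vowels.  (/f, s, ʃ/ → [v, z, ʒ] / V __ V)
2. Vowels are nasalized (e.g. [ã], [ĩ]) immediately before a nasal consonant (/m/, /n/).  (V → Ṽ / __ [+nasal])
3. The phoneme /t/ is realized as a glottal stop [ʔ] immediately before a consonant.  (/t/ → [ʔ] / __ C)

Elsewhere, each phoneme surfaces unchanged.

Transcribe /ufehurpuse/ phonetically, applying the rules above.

[uvehurpuze]

/u/ (word-initial): rule 2 targets it, but not before a nasal consonant → unchanged [u].
/f/ (between /u/ and /e/) occurs between two vowels → [v] by rule 1.
/e/ — between /f/ and /h/; rule 2 does not apply here → [e].
/h/ — not in any rule's target class → [h].
/u/ (between /h/ and /r/) fails the environment for rule 2, so it stays [u].
/r/ stays [r].
/p/ — not in any rule's target class → [p].
/u/ (between /p/ and /s/) is in the target of rule 2 but the environment (before a nasal consonant) is not met → [u].
/s/ — between /u/ and /e/, between two vowels — surfaces as [z] (rule 1).
/e/ (word-final) fails the environment for rule 2, so it stays [e].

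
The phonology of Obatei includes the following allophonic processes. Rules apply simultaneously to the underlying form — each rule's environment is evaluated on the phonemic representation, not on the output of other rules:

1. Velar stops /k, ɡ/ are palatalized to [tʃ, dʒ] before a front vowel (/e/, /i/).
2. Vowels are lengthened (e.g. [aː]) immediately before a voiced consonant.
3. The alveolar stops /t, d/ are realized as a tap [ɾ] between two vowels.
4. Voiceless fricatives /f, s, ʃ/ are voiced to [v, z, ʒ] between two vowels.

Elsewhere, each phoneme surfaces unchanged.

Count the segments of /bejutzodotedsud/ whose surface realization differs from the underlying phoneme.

6

Segments that undergo a rule: /e/ → [eː] (rule 2); /o/ → [oː] (rule 2); /d/ → [ɾ] (rule 3); /t/ → [ɾ] (rule 3); /e/ → [eː] (rule 2); /u/ → [uː] (rule 2).
All other segments surface unchanged.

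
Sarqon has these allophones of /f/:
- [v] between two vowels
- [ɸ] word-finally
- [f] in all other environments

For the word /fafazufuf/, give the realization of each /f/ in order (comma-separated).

Occurrence 1 (position 1): no conditioning environment matches → elsewhere allophone [f].
Occurrence 2 (position 3): between two vowels → [v].
Occurrence 3 (position 7): between two vowels → [v].
Occurrence 4 (position 9): word-finally → [ɸ].

[f], [v], [v], [ɸ]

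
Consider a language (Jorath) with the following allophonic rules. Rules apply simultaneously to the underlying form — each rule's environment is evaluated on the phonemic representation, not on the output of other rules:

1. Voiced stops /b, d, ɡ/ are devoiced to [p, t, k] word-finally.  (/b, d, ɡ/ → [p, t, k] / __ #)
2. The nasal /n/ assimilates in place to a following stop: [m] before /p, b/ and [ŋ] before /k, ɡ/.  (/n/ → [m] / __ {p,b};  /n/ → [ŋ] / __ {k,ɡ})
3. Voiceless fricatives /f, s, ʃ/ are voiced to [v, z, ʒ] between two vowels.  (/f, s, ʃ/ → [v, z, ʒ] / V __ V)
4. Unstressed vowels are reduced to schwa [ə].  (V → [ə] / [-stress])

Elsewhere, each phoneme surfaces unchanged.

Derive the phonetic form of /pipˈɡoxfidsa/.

/i/ (between /p/ and /p/) occurs in an unstressed syllable → [ə] by rule 4.
/ɡ/ (between /p/ and /o/) is in the target of rule 1 but the environment (word-finally) is not met → [ɡ].
/o/ — between /ɡ/ and /x/; rule 4 does not apply here → [o].
/f/ (between /x/ and /i/) is in the target of rule 3 but the environment (between two vowels) is not met → [f].
/i/ (between /f/ and /d/): in an unstressed syllable, so rule 4 applies → [ə].
/d/ (between /i/ and /s/) fails the environment for rule 1, so it stays [d].
/s/ (between /d/ and /a/) fails the environment for rule 3, so it stays [s].
/a/ (word-final): in an unstressed syllable, so rule 4 applies → [ə].

[pəpˈɡoxfədsə]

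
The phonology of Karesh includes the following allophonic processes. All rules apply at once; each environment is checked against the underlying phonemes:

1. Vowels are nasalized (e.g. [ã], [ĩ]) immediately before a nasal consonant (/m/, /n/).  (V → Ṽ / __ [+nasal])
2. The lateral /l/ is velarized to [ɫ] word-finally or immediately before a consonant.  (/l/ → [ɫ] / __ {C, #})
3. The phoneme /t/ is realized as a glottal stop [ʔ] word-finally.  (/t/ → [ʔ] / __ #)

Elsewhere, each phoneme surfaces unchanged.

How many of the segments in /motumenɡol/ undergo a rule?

3

Segments that undergo a rule: /u/ → [ũ] (rule 1); /e/ → [ẽ] (rule 1); /l/ → [ɫ] (rule 2).
All other segments surface unchanged.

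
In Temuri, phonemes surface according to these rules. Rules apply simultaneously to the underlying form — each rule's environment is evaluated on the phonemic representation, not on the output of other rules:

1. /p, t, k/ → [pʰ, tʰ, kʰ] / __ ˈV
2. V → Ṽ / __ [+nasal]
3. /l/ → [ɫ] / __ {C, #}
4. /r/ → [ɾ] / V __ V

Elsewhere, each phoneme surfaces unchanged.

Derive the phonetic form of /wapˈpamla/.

/a/ (between /w/ and /p/) is in the target of rule 2 but the environment (before a nasal consonant) is not met → [a].
/p/ — between /a/ and /p/; rule 1 does not apply here → [p].
/p/ (between /p/ and /a/) occurs immediately before a stressed vowel → [pʰ] by rule 1.
/a/ (between /p/ and /m/): before a nasal consonant, so rule 2 applies → [ã].
/l/ (between /m/ and /a/) fails the environment for rule 3, so it stays [l].
/a/ (word-final) fails the environment for rule 2, so it stays [a].

[wapˈpʰãmla]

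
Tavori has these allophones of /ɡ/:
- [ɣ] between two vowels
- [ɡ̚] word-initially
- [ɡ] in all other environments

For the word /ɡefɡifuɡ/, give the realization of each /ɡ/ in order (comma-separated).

[ɡ̚], [ɡ], [ɡ]

Occurrence 1 (position 1): word-initially → [ɡ̚].
Occurrence 2 (position 4): no conditioning environment matches → elsewhere allophone [ɡ].
Occurrence 3 (position 8): no conditioning environment matches → elsewhere allophone [ɡ].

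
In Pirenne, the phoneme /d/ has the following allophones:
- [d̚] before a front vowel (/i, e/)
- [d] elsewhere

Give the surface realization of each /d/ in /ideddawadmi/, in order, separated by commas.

[d̚], [d], [d], [d]

Occurrence 1 (position 2): before a front vowel (/i, e/) → [d̚].
Occurrence 2 (position 4): no conditioning environment matches → elsewhere allophone [d].
Occurrence 3 (position 5): no conditioning environment matches → elsewhere allophone [d].
Occurrence 4 (position 9): no conditioning environment matches → elsewhere allophone [d].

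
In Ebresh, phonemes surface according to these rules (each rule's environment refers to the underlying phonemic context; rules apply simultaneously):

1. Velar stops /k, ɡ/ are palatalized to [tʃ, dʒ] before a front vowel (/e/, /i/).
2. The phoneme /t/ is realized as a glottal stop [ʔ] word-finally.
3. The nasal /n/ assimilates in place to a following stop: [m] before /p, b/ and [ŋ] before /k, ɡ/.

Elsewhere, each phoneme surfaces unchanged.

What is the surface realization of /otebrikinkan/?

[otebritʃiŋkan]

/o/ (word-initial) is unaffected → [o].
/t/ (between /o/ and /e/) is in the target of rule 2 but the environment (word-finally) is not met → [t].
/e/ (between /t/ and /b/): no rule targets it → [e].
/b/ (between /e/ and /r/): no rule targets it → [b].
/r/ stays [r].
/i/ (between /r/ and /k/) is unaffected → [i].
/k/ — between /i/ and /i/, before a front vowel — surfaces as [tʃ] (rule 1).
/i/ stays [i].
/n/ (between /i/ and /k/) occurs before a labial or velar stop → [ŋ] by rule 3.
/k/ — between /n/ and /a/; rule 1 does not apply here → [k].
/a/ — not in any rule's target class → [a].
/n/ (word-final): rule 3 targets it, but not before a labial or velar stop → unchanged [n].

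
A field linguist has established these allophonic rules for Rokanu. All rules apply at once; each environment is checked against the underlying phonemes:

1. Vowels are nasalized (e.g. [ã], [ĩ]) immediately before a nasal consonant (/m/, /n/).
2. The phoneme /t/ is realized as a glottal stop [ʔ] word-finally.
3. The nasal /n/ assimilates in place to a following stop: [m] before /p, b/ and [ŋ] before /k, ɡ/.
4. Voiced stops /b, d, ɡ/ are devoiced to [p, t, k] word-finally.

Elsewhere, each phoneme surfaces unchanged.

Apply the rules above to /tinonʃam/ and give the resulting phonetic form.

[tĩnõnʃãm]

/t/ — word-initial; rule 2 does not apply here → [t].
/i/ meets the environment for rule 1 (before a nasal consonant) → [ĩ].
/n/ (between /i/ and /o/) is in the target of rule 3 but the environment (before a labial or velar stop) is not met → [n].
/o/ — between /n/ and /n/, before a nasal consonant — surfaces as [õ] (rule 1).
/n/ (between /o/ and /ʃ/) fails the environment for rule 3, so it stays [n].
/a/ meets the environment for rule 1 (before a nasal consonant) → [ã].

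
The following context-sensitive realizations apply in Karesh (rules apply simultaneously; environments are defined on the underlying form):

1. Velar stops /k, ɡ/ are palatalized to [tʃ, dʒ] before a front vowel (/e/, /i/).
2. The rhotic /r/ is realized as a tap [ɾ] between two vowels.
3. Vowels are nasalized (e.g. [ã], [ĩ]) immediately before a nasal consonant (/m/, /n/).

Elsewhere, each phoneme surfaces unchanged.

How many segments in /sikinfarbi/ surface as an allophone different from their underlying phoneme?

Segments that undergo a rule: /k/ → [tʃ] (rule 1); /i/ → [ĩ] (rule 3).
All other segments surface unchanged.

2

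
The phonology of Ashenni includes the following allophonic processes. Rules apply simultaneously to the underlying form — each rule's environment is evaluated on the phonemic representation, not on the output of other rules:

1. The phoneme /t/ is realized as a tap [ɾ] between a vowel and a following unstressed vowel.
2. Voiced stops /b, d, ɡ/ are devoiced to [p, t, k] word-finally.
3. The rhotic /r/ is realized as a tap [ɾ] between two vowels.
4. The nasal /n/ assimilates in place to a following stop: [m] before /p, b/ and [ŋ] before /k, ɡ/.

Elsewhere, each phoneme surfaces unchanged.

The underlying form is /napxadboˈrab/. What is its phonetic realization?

[napxadboˈɾap]

/n/ (word-initial): rule 4 targets it, but not before a labial or velar stop → unchanged [n].
/d/ (between /a/ and /b/): rule 2 targets it, but not word-finally → unchanged [d].
/b/ (between /d/ and /o/) fails the environment for rule 2, so it stays [b].
Rule 3 applies to /r/ (between /o/ and /a/: between two vowels) → [ɾ].
/b/ — word-final, word-finally — surfaces as [p] (rule 2).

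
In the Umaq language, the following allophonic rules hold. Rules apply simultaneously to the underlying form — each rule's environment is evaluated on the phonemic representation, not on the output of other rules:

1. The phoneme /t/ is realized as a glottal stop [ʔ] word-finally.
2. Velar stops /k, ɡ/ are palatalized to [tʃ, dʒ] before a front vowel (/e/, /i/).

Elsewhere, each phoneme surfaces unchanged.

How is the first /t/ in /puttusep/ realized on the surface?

[t]

/t/ (between /u/ and /t/) fails the environment for rule 1, so it stays [t].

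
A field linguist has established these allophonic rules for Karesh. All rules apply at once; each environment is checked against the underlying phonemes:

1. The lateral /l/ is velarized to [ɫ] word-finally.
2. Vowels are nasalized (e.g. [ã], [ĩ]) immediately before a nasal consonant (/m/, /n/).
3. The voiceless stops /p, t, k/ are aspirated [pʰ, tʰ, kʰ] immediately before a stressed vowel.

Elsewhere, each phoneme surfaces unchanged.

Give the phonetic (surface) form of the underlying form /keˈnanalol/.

/k/ (word-initial) is in the target of rule 3 but the environment (immediately before a stressed vowel) is not met → [k].
Rule 2 applies to /e/ (between /k/ and /n/: before a nasal consonant) → [ẽ].
/n/ — not in any rule's target class → [n].
/a/ — between /n/ and /n/, before a nasal consonant — surfaces as [ã] (rule 2).
/n/ — not in any rule's target class → [n].
/a/ (between /n/ and /l/) fails the environment for rule 2, so it stays [a].
/l/ (between /a/ and /o/): rule 1 targets it, but not word-finally → unchanged [l].
/o/ (between /l/ and /l/): rule 2 targets it, but not before a nasal consonant → unchanged [o].
/l/ (word-final) occurs word-finally → [ɫ] by rule 1.

[kẽˈnãnaloɫ]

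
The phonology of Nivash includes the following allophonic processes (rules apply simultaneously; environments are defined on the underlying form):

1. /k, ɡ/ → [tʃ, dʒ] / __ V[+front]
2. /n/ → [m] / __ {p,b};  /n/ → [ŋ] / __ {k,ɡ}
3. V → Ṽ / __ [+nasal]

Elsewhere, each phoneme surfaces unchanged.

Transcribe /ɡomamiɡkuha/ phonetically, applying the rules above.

[ɡõmãmiɡkuha]

/ɡ/ (word-initial): rule 1 targets it, but not before a front vowel → unchanged [ɡ].
/o/ (between /ɡ/ and /m/): before a nasal consonant, so rule 3 applies → [õ].
/m/ stays [m].
/a/ — between /m/ and /m/, before a nasal consonant — surfaces as [ã] (rule 3).
/m/ (between /a/ and /i/): no rule targets it → [m].
/i/ (between /m/ and /ɡ/) fails the environment for rule 3, so it stays [i].
/ɡ/ (between /i/ and /k/) fails the environment for rule 1, so it stays [ɡ].
/k/ (between /ɡ/ and /u/) is in the target of rule 1 but the environment (before a front vowel) is not met → [k].
/u/ (between /k/ and /h/) is in the target of rule 3 but the environment (before a nasal consonant) is not met → [u].
/h/ (between /u/ and /a/): no rule targets it → [h].
/a/ — word-final; rule 3 does not apply here → [a].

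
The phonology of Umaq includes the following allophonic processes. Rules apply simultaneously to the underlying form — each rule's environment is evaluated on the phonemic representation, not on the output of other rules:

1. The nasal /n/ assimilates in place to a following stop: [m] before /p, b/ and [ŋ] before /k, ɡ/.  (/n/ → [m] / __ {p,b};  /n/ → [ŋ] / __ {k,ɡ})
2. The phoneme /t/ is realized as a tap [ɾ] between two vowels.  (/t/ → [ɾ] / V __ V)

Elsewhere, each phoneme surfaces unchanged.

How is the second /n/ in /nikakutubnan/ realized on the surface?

[n]

/n/ (between /b/ and /a/) is in the target of rule 1 but the environment (before a labial or velar stop) is not met → [n].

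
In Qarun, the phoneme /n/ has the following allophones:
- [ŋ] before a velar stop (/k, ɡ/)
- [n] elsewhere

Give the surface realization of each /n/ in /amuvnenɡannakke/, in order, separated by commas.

Occurrence 1 (position 5): no conditioning environment matches → elsewhere allophone [n].
Occurrence 2 (position 7): before a velar stop → [ŋ].
Occurrence 3 (position 10): no conditioning environment matches → elsewhere allophone [n].
Occurrence 4 (position 11): no conditioning environment matches → elsewhere allophone [n].

[n], [ŋ], [n], [n]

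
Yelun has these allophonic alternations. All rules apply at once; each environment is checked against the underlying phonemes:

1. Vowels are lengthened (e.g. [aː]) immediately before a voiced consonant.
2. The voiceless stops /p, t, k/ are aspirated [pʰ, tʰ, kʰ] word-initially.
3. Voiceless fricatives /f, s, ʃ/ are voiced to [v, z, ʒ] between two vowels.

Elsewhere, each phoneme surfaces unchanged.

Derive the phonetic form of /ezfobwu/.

/e/ (word-initial) occurs before a voiced consonant → [eː] by rule 1.
/f/ (between /z/ and /o/) is in the target of rule 3 but the environment (between two vowels) is not met → [f].
/o/ (between /f/ and /b/): before a voiced consonant, so rule 1 applies → [oː].
/u/ (word-final) is in the target of rule 1 but the environment (before a voiced consonant) is not met → [u].

[eːzfoːbwu]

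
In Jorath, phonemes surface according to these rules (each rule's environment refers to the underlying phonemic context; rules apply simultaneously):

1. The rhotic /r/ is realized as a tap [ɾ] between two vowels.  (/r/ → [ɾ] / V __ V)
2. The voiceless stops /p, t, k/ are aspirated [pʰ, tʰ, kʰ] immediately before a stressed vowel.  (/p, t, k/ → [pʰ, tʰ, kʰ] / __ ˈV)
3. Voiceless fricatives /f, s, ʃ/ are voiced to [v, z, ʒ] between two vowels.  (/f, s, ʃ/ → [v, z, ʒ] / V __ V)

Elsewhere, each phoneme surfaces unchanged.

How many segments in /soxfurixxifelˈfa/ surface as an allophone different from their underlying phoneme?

Segments that undergo a rule: /r/ → [ɾ] (rule 1); /f/ → [v] (rule 3).
All other segments surface unchanged.

2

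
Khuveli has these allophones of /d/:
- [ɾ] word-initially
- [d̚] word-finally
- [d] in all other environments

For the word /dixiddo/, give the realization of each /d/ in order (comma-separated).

Occurrence 1 (position 1): word-initially → [ɾ].
Occurrence 2 (position 5): no conditioning environment matches → elsewhere allophone [d].
Occurrence 3 (position 6): no conditioning environment matches → elsewhere allophone [d].

[ɾ], [d], [d]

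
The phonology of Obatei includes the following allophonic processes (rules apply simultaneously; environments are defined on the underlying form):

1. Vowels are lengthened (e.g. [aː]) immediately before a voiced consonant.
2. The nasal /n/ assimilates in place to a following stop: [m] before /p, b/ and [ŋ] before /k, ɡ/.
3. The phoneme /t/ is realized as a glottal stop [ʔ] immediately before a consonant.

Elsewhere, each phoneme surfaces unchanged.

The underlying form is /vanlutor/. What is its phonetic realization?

[vaːnlutoːr]

/v/ (word-initial): no rule targets it → [v].
/a/ (between /v/ and /n/) occurs before a voiced consonant → [aː] by rule 1.
/n/ (between /a/ and /l/): rule 2 targets it, but not before a labial or velar stop → unchanged [n].
/l/ stays [l].
/u/ (between /l/ and /t/) is in the target of rule 1 but the environment (before a voiced consonant) is not met → [u].
/t/ (between /u/ and /o/): rule 3 targets it, but not immediately before a consonant → unchanged [t].
/o/ (between /t/ and /r/): before a voiced consonant, so rule 1 applies → [oː].
/r/ stays [r].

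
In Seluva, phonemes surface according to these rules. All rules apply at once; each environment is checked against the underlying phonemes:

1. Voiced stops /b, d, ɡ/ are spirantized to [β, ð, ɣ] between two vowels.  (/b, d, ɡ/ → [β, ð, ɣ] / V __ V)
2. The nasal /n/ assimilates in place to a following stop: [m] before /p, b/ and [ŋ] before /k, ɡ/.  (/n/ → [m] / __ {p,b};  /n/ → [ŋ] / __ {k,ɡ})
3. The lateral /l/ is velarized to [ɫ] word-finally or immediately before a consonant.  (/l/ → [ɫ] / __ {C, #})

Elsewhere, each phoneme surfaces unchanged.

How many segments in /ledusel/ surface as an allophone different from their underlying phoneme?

Segments that undergo a rule: /d/ → [ð] (rule 1); /l/ → [ɫ] (rule 3).
All other segments surface unchanged.

2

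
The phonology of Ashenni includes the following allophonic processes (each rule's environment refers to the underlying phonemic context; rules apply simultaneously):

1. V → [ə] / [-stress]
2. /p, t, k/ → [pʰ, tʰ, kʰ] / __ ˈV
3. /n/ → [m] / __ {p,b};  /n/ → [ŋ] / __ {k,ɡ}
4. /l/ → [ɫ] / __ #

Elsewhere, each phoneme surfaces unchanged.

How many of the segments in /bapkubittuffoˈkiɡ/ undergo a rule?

Segments that undergo a rule: /a/ → [ə] (rule 1); /u/ → [ə] (rule 1); /i/ → [ə] (rule 1); /u/ → [ə] (rule 1); /o/ → [ə] (rule 1); /k/ → [kʰ] (rule 2).
All other segments surface unchanged.

6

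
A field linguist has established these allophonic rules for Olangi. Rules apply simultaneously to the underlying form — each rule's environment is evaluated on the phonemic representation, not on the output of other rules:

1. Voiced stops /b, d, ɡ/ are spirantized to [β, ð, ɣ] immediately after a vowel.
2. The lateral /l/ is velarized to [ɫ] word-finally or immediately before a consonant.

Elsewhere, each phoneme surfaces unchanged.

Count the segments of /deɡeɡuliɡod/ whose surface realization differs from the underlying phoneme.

Segments that undergo a rule: /ɡ/ → [ɣ] (rule 1); /ɡ/ → [ɣ] (rule 1); /ɡ/ → [ɣ] (rule 1); /d/ → [ð] (rule 1).
All other segments surface unchanged.

4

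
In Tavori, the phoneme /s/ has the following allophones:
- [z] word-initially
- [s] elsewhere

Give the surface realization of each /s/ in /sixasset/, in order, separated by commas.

Occurrence 1 (position 1): word-initially → [z].
Occurrence 2 (position 5): no conditioning environment matches → elsewhere allophone [s].
Occurrence 3 (position 6): no conditioning environment matches → elsewhere allophone [s].

[z], [s], [s]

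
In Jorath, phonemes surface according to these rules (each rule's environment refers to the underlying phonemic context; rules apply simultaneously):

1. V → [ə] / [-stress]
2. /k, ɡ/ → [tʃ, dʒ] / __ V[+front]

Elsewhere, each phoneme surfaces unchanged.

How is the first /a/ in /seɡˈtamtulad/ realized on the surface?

/a/ (between /t/ and /m/): rule 1 targets it, but not in an unstressed syllable → unchanged [a].

[a]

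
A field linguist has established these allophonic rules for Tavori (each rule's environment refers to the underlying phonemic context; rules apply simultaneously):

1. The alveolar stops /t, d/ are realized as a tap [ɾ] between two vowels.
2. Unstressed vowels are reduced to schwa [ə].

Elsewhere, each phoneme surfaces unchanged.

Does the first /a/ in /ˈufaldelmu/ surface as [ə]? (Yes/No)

/a/ meets the environment for rule 2 (in an unstressed syllable) → [ə].
The actual realization is [ə], which matches [ə].

Yes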